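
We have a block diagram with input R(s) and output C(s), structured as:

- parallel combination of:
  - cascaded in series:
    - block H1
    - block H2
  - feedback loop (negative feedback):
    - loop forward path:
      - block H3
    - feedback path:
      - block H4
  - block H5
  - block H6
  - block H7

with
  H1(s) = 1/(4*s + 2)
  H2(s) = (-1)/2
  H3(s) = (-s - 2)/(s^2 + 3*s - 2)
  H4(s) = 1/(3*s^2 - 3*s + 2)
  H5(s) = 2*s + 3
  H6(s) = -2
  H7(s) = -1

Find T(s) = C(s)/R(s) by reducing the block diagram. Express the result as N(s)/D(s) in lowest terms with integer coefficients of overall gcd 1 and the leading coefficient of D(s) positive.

Step 1 - multiply H1, H2 (series) = (-1)/(8*s + 4)
Step 2 - feedback reduction of H3, H4 = (-3*s^3 - 3*s^2 + 4*s - 4)/(3*s^4 + 6*s^3 - 13*s^2 + 11*s - 6)
Step 3 - parallel reduction of (H1*H2), [H3/(1+H3*H4)], H5, H6, H7, giving the overall T(s)

Therefore the answer is (48*s^6 + 120*s^5 - 187*s^4 + 30*s^3 + 25*s^2 - 75*s - 10)/(24*s^5 + 60*s^4 - 80*s^3 + 36*s^2 - 4*s - 24).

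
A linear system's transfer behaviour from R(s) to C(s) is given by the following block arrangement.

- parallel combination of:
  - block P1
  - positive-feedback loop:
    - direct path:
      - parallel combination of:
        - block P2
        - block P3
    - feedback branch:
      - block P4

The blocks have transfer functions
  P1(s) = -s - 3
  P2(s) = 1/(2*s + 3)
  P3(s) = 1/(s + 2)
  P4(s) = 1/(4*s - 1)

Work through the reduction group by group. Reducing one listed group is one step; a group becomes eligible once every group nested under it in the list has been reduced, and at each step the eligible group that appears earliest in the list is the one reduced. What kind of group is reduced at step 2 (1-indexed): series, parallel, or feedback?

Reducing step by step:

1. combine P2, P3 in parallel
2. feedback reduction of (P2+P3), P4
3. reduce the parallel group P1, [(P2+P3)/(1-(P2+P3)*P4)]
Step 2: feedback.

Answer: feedback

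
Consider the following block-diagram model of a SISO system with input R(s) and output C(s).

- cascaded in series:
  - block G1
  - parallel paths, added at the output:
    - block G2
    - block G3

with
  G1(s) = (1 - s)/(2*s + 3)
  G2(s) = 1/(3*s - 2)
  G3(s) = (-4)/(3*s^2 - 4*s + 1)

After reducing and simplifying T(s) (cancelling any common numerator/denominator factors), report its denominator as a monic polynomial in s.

The answer is s^3 + s^2/2 - 23*s/18 + 1/3.

Reasoning:
Step 1. sum the parallel branches G2, G3, giving (3*s^2 - 16*s + 9)/(9*s^3 - 18*s^2 + 11*s - 2)
Step 2. series reduction of G1, (G2+G3), giving (-3*s^2 + 16*s - 9)/(18*s^3 + 9*s^2 - 23*s + 6)
T(s) is the step-2 result (common factors already cancelled). Leading coefficient of the denominator: 18. Divide through by 18 for the monic polynomial.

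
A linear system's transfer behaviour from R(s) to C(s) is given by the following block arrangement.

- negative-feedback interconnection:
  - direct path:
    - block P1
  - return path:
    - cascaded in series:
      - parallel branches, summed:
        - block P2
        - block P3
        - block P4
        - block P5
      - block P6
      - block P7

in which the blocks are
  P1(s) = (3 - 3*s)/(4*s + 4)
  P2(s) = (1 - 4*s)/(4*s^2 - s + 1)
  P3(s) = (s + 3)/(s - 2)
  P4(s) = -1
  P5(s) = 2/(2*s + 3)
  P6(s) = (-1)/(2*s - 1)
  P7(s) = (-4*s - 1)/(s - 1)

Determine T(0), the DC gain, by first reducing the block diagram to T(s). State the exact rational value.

(1) add P2, P3, P4, P5 (parallel); result (40*s^3 + 38*s^2 + 24*s + 5)/(8*s^4 - 6*s^3 - 21*s^2 + 5*s - 6)
(2) series reduction of (P2+P3+P4+P5), P6, P7; result (160*s^4 + 192*s^3 + 134*s^2 + 44*s + 5)/(16*s^6 - 36*s^5 - 16*s^4 + 67*s^3 - 48*s^2 + 23*s - 6)
(3) apply the feedback formula to P1, ((P2+P3+P4+P5)*P6*P7); result (-48*s^6 + 108*s^5 + 48*s^4 - 201*s^3 + 144*s^2 - 69*s + 18)/(64*s^6 - 16*s^5 - 704*s^4 - 596*s^3 - 346*s^2 - 176*s + 9)
DC gain: substitute s = 0 into T(s) from step 3: T(0) = 18/9 = 2.

Final answer: 2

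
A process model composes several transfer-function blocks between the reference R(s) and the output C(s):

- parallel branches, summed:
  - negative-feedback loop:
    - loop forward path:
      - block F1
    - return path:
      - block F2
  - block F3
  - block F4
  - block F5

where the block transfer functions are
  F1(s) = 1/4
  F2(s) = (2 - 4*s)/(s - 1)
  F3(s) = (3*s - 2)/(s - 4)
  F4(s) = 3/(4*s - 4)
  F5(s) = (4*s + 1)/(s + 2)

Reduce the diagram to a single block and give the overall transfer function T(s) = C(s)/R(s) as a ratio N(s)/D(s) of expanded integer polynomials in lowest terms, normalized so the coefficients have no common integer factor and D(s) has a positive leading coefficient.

Step 1: collapse the loop (F1 forward, F2 return); result 1/2 - s/2
Step 2: combine [F1/(1+F1*F2)], F3, F4, F5 in parallel, which is the overall transfer function T(s) = C(s)/R(s) in lowest terms

Final answer: (-2*s^4 + 36*s^3 - 63*s^2 - 22*s + 24)/(4*s^3 - 12*s^2 - 24*s + 32)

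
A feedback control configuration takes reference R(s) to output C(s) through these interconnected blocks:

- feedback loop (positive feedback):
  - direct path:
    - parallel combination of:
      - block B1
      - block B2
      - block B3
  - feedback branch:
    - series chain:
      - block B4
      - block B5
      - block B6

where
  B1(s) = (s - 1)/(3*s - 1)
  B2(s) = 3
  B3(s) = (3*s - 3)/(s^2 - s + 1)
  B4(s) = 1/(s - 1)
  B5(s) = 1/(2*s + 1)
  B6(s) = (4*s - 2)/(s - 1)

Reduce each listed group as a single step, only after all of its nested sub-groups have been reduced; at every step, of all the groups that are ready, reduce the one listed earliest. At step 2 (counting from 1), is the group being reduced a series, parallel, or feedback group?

1. reduce the parallel group B1, B2, B3
2. cascade B4, B5, B6
3. apply the feedback formula to (B1+B2+B3), (B4*B5*B6)
The group at step 2 is a series group.

Answer: series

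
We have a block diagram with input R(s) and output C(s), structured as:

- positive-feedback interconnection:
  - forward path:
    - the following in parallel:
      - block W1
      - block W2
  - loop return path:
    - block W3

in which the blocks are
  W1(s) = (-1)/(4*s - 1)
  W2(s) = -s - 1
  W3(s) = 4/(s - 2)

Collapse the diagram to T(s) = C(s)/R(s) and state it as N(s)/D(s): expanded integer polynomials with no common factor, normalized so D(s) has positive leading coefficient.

The answer is (-4*s^3 + 5*s^2 + 6*s)/(20*s^2 + 3*s + 2).

Reasoning:
(1) parallel reduction of W1, W2 gives (-4*s^2 - 3*s)/(4*s - 1)
(2) collapse the loop ((W1+W2) forward, W3 return); the result is T(s) itself (integer coefficients, no common factor, positive leading denominator coefficient)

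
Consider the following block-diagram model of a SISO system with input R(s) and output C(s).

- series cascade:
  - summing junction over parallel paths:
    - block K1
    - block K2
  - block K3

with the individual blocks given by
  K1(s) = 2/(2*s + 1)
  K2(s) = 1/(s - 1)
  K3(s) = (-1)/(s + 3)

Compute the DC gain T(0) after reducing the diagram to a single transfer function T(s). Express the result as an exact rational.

Step 1. add K1, K2 (parallel); result (4*s - 1)/(2*s^2 - s - 1)
Step 2. multiply (K1+K2), K3 (series); result (1 - 4*s)/(2*s^3 + 5*s^2 - 4*s - 3)
DC gain: substitute s = 0 into T(s) from step 2: T(0) = 1/(-3) = -1/3.

Answer: -1/3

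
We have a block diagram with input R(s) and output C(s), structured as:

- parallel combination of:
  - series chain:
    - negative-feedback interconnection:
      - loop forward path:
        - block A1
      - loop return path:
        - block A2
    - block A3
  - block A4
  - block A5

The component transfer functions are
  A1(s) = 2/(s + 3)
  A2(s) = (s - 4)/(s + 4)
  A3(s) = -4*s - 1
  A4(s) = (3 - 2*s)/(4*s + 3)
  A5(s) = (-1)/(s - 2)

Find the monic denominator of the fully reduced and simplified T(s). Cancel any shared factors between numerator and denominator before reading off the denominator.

The answer is s^4 + 31*s^3/4 - 35*s^2/4 - 37*s/2 - 6.

Reasoning:
1. reduce the feedback loop with forward A1 and return A2; result (2*s + 8)/(s^2 + 9*s + 4)
2. series reduction of [A1/(1+A1*A2)], A3; result (-8*s^2 - 34*s - 8)/(s^2 + 9*s + 4)
3. parallel reduction of ([A1/(1+A1*A2)]*A3), A4, A5; result (-34*s^4 - 111*s^3 + 196*s^2 + 175*s + 12)/(4*s^4 + 31*s^3 - 35*s^2 - 74*s - 24)
The result of step 3 is T(s) in lowest terms. Its denominator has leading coefficient 4; dividing the denominator through by 4 makes it monic.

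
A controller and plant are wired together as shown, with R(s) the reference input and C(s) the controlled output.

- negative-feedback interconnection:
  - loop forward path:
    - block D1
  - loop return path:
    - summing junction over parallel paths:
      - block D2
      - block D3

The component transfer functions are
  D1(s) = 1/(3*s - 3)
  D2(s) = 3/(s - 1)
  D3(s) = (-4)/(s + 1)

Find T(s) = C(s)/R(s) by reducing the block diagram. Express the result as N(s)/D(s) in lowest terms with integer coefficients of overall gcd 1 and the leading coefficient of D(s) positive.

The answer is (s^2 - 1)/(3*s^3 - 3*s^2 - 4*s + 10).

Reasoning:
Step 1 - add D2, D3 (parallel) gives (7 - s)/(s^2 - 1)
Step 2 - close the feedback loop around D1, (D2+D3): this yields T(s), and no further normalization is needed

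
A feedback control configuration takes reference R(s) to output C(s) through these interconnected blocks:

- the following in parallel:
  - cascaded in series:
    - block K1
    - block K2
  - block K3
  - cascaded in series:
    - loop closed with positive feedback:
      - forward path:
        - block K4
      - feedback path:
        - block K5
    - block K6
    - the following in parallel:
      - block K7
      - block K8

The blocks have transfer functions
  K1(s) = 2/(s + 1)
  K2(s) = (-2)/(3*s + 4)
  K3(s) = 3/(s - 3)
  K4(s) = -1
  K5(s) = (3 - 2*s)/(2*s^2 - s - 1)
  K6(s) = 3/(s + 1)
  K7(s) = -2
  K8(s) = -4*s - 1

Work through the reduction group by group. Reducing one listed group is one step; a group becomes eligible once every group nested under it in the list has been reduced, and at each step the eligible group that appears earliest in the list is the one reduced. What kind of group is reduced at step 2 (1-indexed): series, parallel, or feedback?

[1] multiply K1, K2 (series)
[2] close the feedback loop around K4, K5
[3] add K7, K8 (parallel)
[4] cascade [K4/(1-K4*K5)], K6, (K7+K8)
[5] sum the parallel branches (K1*K2), K3, ([K4/(1-K4*K5)]*K6*(K7+K8))
The group at step 2 is a feedback group.

Hence the answer: feedback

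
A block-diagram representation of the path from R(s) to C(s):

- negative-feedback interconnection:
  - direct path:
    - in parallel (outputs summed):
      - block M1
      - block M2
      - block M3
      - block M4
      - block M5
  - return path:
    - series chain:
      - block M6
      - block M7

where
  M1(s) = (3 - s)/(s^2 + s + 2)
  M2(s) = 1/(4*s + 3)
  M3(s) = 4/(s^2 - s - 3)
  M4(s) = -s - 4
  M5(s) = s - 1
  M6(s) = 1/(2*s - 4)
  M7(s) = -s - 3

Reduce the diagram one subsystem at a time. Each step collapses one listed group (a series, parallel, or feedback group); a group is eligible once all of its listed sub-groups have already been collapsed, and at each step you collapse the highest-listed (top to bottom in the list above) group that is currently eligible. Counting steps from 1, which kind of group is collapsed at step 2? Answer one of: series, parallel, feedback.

Step 1: add M1, M2, M3, M4, M5 (parallel)
Step 2: reduce the series chain M6, M7
Step 3: apply the feedback formula to (M1+M2+M3+M4+M5), (M6*M7)
Step 2: series.

Therefore the answer is series.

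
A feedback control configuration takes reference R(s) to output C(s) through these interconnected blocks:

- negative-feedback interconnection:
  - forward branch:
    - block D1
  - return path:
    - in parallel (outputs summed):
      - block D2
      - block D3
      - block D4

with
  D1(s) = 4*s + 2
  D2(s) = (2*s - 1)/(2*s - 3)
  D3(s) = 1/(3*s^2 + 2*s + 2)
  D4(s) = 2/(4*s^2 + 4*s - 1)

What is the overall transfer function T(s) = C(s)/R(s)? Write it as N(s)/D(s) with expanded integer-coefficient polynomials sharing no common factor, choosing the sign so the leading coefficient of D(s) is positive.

1. sum the parallel branches D2, D3, D4 gives (24*s^5 + 28*s^4 + 26*s^3 - 15*s^2 - 28*s - 7)/(24*s^5 + 4*s^4 - 34*s^3 - 27*s^2 - 22*s + 6)
2. apply the feedback formula to D1, (D2+D3+D4): this yields T(s), and no further normalization is needed

Therefore the answer is (96*s^6 + 64*s^5 - 128*s^4 - 176*s^3 - 142*s^2 - 20*s + 12)/(96*s^6 + 184*s^5 + 164*s^4 - 42*s^3 - 169*s^2 - 106*s - 8).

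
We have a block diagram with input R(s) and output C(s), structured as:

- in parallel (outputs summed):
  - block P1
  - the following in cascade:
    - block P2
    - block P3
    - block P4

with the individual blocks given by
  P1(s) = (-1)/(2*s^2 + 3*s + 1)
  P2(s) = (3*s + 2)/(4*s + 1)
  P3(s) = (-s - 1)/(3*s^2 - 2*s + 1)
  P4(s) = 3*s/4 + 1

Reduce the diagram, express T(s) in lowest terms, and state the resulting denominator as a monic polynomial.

Step 1 - reduce the series chain P2, P3, P4, giving (-9*s^3 - 27*s^2 - 26*s - 8)/(48*s^3 - 20*s^2 + 8*s + 4)
Step 2 - combine P1, (P2*P3*P4) in parallel, giving (-18*s^5 - 81*s^4 - 190*s^3 - 101*s^2 - 58*s - 12)/(96*s^5 + 104*s^4 + 4*s^3 + 12*s^2 + 20*s + 4)
Step 2 gives the fully reduced T(s), with no common factor left to cancel. The denominator's leading coefficient is 96, so divide each of its coefficients by 96 to get the monic form.

Therefore the answer is s^5 + 13*s^4/12 + s^3/24 + s^2/8 + 5*s/24 + 1/24.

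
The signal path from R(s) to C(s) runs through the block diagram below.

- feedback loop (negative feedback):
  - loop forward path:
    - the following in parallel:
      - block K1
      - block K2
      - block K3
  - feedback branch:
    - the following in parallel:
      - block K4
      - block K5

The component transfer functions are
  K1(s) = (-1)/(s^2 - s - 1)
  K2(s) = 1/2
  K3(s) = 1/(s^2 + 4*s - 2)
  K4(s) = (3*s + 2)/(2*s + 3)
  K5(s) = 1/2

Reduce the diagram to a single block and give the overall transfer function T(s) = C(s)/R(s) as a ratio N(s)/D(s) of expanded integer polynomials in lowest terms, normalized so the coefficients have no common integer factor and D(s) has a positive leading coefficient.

1. add K1, K2, K3 (parallel) -> (s^4 + 3*s^3 - 7*s^2 - 12*s + 4)/(2*s^4 + 6*s^3 - 14*s^2 - 4*s + 4)
2. parallel reduction of K4, K5 -> (8*s + 7)/(4*s + 6)
3. close the feedback loop around (K1+K2+K3), (K4+K5), which is the overall transfer function T(s) = C(s)/R(s) in lowest terms

Final answer: (4*s^5 + 18*s^4 - 10*s^3 - 90*s^2 - 56*s + 24)/(16*s^5 + 67*s^4 - 55*s^3 - 245*s^2 - 60*s + 52)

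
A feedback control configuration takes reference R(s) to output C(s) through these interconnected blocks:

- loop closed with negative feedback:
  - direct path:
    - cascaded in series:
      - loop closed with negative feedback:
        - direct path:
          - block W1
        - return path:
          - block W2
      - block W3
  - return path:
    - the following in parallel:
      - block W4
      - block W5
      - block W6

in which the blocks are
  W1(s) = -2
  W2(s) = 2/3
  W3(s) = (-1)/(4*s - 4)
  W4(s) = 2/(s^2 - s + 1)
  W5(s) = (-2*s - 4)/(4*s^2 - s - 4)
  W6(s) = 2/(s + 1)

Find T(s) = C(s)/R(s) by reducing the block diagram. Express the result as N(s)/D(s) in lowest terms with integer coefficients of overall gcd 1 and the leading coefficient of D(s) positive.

Reducing step by step:

(1) apply the feedback formula to W1, W2 = 6
(2) series reduction of [W1/(1+W1*W2)], W3 = (-3)/(2*s - 2)
(3) sum the parallel branches W4, W5, W6 = (6*s^4 - 6*s^3 + 8*s^2 - 6*s - 20)/(4*s^5 - s^4 - 4*s^3 + 4*s^2 - s - 4)
(4) feedback reduction of ([W1/(1+W1*W2)]*W3), (W4+W5+W6) - this is the overall T(s), already in the required normalized form

Answer: (-12*s^5 + 3*s^4 + 12*s^3 - 12*s^2 + 3*s + 12)/(8*s^6 - 10*s^5 - 24*s^4 + 34*s^3 - 34*s^2 + 12*s + 68)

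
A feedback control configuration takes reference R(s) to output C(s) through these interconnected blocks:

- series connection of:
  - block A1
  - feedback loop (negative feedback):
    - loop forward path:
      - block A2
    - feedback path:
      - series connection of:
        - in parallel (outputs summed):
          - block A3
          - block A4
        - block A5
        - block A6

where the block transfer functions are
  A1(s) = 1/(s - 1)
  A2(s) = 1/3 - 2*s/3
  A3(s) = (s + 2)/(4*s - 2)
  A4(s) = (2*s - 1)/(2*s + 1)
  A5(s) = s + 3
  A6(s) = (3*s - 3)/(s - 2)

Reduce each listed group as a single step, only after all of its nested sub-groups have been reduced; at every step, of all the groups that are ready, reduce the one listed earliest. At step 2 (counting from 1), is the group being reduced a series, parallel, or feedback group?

Answer: series

Working:
[1] reduce the parallel group A3, A4
[2] combine (A3+A4), A5, A6 in series
[3] close the feedback loop around A2, ((A3+A4)*A5*A6)
[4] series reduction of A1, [A2/(1+A2*((A3+A4)*A5*A6))]
Step 2 collapses a series group.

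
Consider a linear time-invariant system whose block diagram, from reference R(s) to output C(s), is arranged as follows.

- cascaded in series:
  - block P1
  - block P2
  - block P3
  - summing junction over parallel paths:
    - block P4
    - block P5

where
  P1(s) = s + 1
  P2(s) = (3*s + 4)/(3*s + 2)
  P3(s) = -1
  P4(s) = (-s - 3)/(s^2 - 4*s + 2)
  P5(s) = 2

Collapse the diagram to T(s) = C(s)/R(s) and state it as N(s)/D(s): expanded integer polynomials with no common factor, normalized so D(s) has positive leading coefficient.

Reducing step by step:

Step 1 - combine P4, P5 in parallel, giving (2*s^2 - 9*s + 1)/(s^2 - 4*s + 2)
Step 2 - series reduction of P1, P2, P3, (P4+P5), giving the overall T(s)

Answer: (-6*s^4 + 13*s^3 + 52*s^2 + 29*s - 4)/(3*s^3 - 10*s^2 - 2*s + 4)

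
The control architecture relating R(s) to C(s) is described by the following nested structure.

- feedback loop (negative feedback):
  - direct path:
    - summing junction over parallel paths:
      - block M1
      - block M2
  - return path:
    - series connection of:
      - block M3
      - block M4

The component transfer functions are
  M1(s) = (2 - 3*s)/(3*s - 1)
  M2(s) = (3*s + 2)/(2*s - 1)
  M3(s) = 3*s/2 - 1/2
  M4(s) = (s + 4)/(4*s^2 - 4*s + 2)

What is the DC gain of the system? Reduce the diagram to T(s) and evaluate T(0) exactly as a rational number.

Step 1. reduce the parallel group M1, M2, giving (3*s^2 + 10*s - 4)/(6*s^2 - 5*s + 1)
Step 2. series reduction of M3, M4, giving (3*s^2 + 11*s - 4)/(8*s^2 - 8*s + 4)
Step 3. collapse the loop ((M1+M2) forward, (M3*M4) return), giving (24*s^4 + 56*s^3 - 100*s^2 + 72*s - 16)/(57*s^4 - 25*s^3 + 158*s^2 - 112*s + 20)
That last expression is T(s); at s = 0 only the constant terms survive, so T(0) = -16/20 = -4/5.

Therefore the answer is -4/5.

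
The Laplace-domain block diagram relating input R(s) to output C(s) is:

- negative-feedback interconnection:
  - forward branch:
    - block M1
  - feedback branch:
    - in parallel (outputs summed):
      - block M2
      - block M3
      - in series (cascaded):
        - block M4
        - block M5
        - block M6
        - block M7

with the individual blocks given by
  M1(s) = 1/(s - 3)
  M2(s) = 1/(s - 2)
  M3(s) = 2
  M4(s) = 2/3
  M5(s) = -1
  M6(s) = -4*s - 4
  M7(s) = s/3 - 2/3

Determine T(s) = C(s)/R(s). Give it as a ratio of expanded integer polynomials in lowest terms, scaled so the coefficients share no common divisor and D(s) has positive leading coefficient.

(1) combine M4, M5, M6, M7 in series gives 8*s^2/9 - 8*s/9 - 16/9
(2) sum the parallel branches M2, M3, (M4*M5*M6*M7) gives (8*s^3 - 24*s^2 + 18*s + 5)/(9*s - 18)
(3) collapse the loop (M1 forward, (M2+M3+(M4*M5*M6*M7)) return): this yields T(s), and no further normalization is needed

Answer: (9*s - 18)/(8*s^3 - 15*s^2 - 27*s + 59)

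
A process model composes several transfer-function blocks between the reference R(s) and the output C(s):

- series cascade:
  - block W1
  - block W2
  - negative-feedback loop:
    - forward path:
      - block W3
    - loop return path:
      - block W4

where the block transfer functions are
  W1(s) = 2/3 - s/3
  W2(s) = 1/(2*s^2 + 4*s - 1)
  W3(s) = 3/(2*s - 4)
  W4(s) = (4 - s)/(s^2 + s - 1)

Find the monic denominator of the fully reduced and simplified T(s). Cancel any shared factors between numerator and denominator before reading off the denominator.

The answer is s^5 + s^4 - 7*s^3 - s^2/2 + 73*s/4 - 4.

Reasoning:
Step 1 - feedback reduction of W3, W4 = (3*s^2 + 3*s - 3)/(2*s^3 - 2*s^2 - 9*s + 16)
Step 2 - multiply W1, W2, [W3/(1+W3*W4)] (series) = (-s^3 + s^2 + 3*s - 2)/(4*s^5 + 4*s^4 - 28*s^3 - 2*s^2 + 73*s - 16)
T(s) is the step-2 result (common factors already cancelled). Leading coefficient of the denominator: 4. Divide through by 4 for the monic polynomial.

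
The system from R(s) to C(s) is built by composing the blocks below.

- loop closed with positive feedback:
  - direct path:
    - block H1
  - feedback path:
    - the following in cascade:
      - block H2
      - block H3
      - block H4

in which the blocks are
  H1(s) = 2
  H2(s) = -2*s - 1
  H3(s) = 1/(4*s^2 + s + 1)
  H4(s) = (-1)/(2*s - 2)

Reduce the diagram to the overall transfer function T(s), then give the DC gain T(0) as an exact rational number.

The answer is 1.

Reasoning:
Step 1: cascade H2, H3, H4 gives (2*s + 1)/(8*s^3 - 6*s^2 - 2)
Step 2: reduce the feedback loop with forward H1 and return (H2*H3*H4) gives (8*s^3 - 6*s^2 - 2)/(4*s^3 - 3*s^2 - 2*s - 2)
DC gain: substitute s = 0 into T(s) from step 2: T(0) = -2/(-2) = 1.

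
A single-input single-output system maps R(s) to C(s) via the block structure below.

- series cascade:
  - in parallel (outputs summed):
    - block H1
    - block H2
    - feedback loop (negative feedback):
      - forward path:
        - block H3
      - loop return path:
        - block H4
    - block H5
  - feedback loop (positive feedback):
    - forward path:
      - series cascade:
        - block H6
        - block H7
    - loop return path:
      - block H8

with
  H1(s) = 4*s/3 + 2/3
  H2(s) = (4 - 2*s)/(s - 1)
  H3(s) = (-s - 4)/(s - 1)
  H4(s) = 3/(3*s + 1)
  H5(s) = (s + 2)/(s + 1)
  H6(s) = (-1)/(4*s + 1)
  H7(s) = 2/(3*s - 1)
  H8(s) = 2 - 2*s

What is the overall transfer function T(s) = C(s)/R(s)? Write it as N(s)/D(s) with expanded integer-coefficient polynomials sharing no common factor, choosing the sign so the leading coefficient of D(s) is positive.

1. reduce the feedback loop with forward H3 and return H4 = (-3*s^2 - 13*s - 4)/(3*s^2 - 5*s - 13)
2. parallel reduction of H1, H2, [H3/(1+H3*H4)], H5 = (12*s^5 - 32*s^4 - 71*s^3 - 3*s^2 - 46*s - 40)/(9*s^4 - 15*s^3 - 48*s^2 + 15*s + 39)
3. combine H6, H7 in series = (-2)/(12*s^2 - s - 1)
4. close the feedback loop around (H6*H7), H8 = (-2)/(12*s^2 - 5*s + 3)
5. cascade (H1+H2+[H3/(1+H3*H4)]+H5), [(H6*H7)/(1-(H6*H7)*H8)], giving the overall T(s)

Final answer: (-24*s^5 + 64*s^4 + 142*s^3 + 6*s^2 + 92*s + 80)/(108*s^6 - 225*s^5 - 474*s^4 + 375*s^3 + 249*s^2 - 150*s + 117)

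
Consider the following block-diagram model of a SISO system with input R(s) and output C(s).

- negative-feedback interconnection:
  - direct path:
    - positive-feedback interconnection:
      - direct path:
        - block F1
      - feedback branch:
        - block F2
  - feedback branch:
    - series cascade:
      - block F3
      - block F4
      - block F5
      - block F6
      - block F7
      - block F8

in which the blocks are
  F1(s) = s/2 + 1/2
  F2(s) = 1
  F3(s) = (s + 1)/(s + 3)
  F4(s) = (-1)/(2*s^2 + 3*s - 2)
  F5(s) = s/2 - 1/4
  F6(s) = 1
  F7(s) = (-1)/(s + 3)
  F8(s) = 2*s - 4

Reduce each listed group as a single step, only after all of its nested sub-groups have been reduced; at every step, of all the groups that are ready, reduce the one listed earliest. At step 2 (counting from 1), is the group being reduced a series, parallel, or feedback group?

Reducing step by step:

1. collapse the loop (F1 forward, F2 return)
2. series reduction of F3, F4, F5, F6, F7, F8
3. feedback reduction of [F1/(1-F1*F2)], (F3*F4*F5*F6*F7*F8)
At step 2 the group reduced is series.

Answer: series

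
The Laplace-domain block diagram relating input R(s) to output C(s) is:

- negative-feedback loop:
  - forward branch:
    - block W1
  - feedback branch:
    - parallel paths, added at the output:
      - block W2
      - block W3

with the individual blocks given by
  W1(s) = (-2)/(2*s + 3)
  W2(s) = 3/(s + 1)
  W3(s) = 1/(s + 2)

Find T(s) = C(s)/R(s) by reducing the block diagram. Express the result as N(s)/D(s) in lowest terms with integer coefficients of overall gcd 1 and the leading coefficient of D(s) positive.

[1] combine W2, W3 in parallel = (4*s + 7)/(s^2 + 3*s + 2)
[2] close the feedback loop around W1, (W2+W3), which is the overall transfer function T(s) = C(s)/R(s) in lowest terms

Hence the answer: (-2*s^2 - 6*s - 4)/(2*s^3 + 9*s^2 + 5*s - 8)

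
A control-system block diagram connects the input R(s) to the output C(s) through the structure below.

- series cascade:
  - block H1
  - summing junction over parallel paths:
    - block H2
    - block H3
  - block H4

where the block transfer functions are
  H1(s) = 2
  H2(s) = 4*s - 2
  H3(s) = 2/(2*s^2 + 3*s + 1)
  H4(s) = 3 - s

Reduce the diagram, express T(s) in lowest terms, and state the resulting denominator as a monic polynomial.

First reduce the diagram to T(s).

(1) parallel reduction of H2, H3 = (8*s^3 + 8*s^2 - 2*s)/(2*s^2 + 3*s + 1)
(2) reduce the series chain H1, (H2+H3), H4 = (-16*s^4 + 32*s^3 + 52*s^2 - 12*s)/(2*s^2 + 3*s + 1)
T(s) is the step-2 result (common factors already cancelled). Leading coefficient of the denominator: 2. Divide through by 2 for the monic polynomial.

Answer: s^2 + 3*s/2 + 1/2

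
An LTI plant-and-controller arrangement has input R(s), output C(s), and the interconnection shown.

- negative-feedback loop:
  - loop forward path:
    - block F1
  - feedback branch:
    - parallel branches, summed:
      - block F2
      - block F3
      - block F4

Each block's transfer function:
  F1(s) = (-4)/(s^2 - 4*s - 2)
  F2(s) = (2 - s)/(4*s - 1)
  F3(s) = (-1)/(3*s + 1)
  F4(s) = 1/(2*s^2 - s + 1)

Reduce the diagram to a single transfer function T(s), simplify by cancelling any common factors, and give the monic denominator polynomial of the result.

The answer is s^6 - 53*s^5/12 + 25*s^4/24 - 17*s^3/12 - 83*s^2/24 + s/6 - 1/4.

Reasoning:
[1] reduce the parallel group F2, F3, F4 -> (-6*s^4 + 5*s^3 + 14*s^2 - s + 2)/(24*s^4 - 10*s^3 + 9*s^2 + 2*s - 1)
[2] close the feedback loop around F1, (F2+F3+F4) -> (-96*s^4 + 40*s^3 - 36*s^2 - 8*s + 4)/(24*s^6 - 106*s^5 + 25*s^4 - 34*s^3 - 83*s^2 + 4*s - 6)
That last expression is T(s), already simplified. Scaling its denominator by 1/24 (the reciprocal of the leading coefficient) yields the monic denominator.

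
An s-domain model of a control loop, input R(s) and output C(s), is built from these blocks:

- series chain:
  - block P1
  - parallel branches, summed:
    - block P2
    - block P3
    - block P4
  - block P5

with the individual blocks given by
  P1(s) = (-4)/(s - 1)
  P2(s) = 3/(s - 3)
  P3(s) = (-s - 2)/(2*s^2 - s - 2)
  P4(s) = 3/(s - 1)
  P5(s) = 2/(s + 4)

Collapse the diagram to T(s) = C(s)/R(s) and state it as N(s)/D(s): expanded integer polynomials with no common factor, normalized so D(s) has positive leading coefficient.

(1) add P2, P3, P4 (parallel) gives (11*s^3 - 28*s^2 + 5*s + 18)/(2*s^4 - 9*s^3 + 8*s^2 + 5*s - 6)
(2) multiply P1, (P2+P3+P4), P5 (series) - this is the overall T(s), already in the required normalized form

Hence the answer: (-88*s^3 + 224*s^2 - 40*s - 144)/(2*s^6 - 3*s^5 - 27*s^4 + 65*s^3 - 23*s^2 - 38*s + 24)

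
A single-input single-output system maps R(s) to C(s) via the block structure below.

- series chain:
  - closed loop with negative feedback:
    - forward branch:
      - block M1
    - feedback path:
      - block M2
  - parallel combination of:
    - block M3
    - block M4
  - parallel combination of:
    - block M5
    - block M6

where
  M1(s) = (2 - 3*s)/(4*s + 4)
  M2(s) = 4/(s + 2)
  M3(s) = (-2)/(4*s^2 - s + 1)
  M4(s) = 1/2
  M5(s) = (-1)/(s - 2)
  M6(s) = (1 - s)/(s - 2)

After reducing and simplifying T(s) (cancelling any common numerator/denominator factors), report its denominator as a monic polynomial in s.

The answer is s^5 - 9*s^4/4 + 19*s^3/4 - 19*s^2/2 + 3*s - 2.

Reasoning:
[1] collapse the loop (M1 forward, M2 return); result (-3*s^2 - 4*s + 4)/(4*s^2 + 16)
[2] sum the parallel branches M3, M4; result (4*s^2 - s - 3)/(8*s^2 - 2*s + 2)
[3] sum the parallel branches M5, M6; result (-s)/(s - 2)
[4] multiply [M1/(1+M1*M2)], (M3+M4), (M5+M6) (series); result (12*s^5 + 13*s^4 - 29*s^3 - 8*s^2 + 12*s)/(32*s^5 - 72*s^4 + 152*s^3 - 304*s^2 + 96*s - 64)
Step 4 gives the fully reduced T(s), with no common factor left to cancel. The denominator's leading coefficient is 32, so divide each of its coefficients by 32 to get the monic form.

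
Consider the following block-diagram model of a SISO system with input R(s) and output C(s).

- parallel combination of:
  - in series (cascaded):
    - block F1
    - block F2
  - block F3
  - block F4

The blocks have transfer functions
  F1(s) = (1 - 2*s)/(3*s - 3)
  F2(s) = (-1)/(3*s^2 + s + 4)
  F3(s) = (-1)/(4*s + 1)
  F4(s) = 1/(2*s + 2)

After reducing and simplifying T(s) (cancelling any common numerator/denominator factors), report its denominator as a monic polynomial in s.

1. series reduction of F1, F2, giving (2*s - 1)/(9*s^3 - 6*s^2 + 9*s - 12)
2. add (F1*F2), F3, F4 (parallel), giving (18*s^4 - 5*s^3 + 36*s^2 - 39*s + 10)/(72*s^5 + 42*s^4 + 30*s^3 - 18*s^2 - 102*s - 24)
The result of step 2 is T(s) in lowest terms. Its denominator has leading coefficient 72; dividing the denominator through by 72 makes it monic.

Final answer: s^5 + 7*s^4/12 + 5*s^3/12 - s^2/4 - 17*s/12 - 1/3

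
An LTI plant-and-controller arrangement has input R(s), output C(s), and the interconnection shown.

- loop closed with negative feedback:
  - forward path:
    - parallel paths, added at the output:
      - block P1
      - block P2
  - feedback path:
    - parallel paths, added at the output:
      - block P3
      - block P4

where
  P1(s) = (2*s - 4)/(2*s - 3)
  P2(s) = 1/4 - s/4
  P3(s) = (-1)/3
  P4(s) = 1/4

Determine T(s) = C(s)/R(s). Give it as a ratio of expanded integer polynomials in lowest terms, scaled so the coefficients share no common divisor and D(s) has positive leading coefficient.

First reduce the diagram to T(s).

Step 1. sum the parallel branches P1, P2 -> (-2*s^2 + 13*s - 19)/(8*s - 12)
Step 2. reduce the parallel group P3, P4 -> (-1)/12
Step 3. reduce the feedback loop with forward (P1+P2) and return (P3+P4), giving the overall T(s)

Answer: (-24*s^2 + 156*s - 228)/(2*s^2 + 83*s - 125)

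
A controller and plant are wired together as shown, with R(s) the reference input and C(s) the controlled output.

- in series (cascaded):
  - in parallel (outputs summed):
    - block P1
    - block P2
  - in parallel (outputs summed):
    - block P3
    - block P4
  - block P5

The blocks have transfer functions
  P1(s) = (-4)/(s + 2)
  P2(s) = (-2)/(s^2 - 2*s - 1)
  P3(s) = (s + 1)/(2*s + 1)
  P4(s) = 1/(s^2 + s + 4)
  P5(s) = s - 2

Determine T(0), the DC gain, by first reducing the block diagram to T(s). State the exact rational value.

First reduce the diagram to T(s).

Step 1 - reduce the parallel group P1, P2; result (-4*s^2 + 6*s)/(s^3 - 5*s - 2)
Step 2 - combine P3, P4 in parallel; result (s^3 + 2*s^2 + 7*s + 5)/(2*s^3 + 3*s^2 + 9*s + 4)
Step 3 - cascade (P1+P2), (P3+P4), P5; result (-4*s^6 + 6*s^5 - 12*s^4 + 54*s^3 - 14*s^2 - 60*s)/(2*s^6 + 3*s^5 - s^4 - 15*s^3 - 51*s^2 - 38*s - 8)
The step-3 result is T(s). Setting s = 0: T(0) = 0/(-8) = 0.

Answer: 0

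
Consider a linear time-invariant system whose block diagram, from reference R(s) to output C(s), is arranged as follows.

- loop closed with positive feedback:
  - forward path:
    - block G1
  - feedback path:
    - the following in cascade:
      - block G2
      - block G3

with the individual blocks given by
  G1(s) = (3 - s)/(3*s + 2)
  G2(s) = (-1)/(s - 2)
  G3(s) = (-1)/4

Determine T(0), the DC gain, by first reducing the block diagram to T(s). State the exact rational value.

Reducing step by step:

Step 1. cascade G2, G3; result 1/(4*s - 8)
Step 2. collapse the loop (G1 forward, (G2*G3) return); result (-4*s^2 + 20*s - 24)/(12*s^2 - 15*s - 19)
Step 2 gives the overall T(s). Then T(0) = -24/(-19) = 24/19.

Answer: 24/19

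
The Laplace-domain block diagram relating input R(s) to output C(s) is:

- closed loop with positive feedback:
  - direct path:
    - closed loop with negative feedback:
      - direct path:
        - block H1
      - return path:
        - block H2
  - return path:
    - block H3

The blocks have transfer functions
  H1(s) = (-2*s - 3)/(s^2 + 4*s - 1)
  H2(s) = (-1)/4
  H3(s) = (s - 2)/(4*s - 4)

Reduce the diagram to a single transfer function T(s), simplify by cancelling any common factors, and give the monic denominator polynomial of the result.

Step 1. feedback reduction of H1, H2 = (-8*s - 12)/(4*s^2 + 18*s - 1)
Step 2. apply the feedback formula to [H1/(1+H1*H2)], H3 = (-8*s^2 - 4*s + 12)/(4*s^3 + 16*s^2 - 20*s - 5)
T(s) is the step-2 result (common factors already cancelled). Leading coefficient of the denominator: 4. Divide through by 4 for the monic polynomial.

Answer: s^3 + 4*s^2 - 5*s - 5/4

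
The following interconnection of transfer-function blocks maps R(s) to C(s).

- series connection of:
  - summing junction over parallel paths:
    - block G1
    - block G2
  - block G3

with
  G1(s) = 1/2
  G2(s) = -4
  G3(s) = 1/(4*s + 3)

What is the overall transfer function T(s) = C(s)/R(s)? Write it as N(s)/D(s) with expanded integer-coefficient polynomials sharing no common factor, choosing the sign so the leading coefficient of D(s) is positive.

Step 1: add G1, G2 (parallel) gives (-7)/2
Step 2: reduce the series chain (G1+G2), G3 - this is the overall T(s), already in the required normalized form

Answer: (-7)/(8*s + 6)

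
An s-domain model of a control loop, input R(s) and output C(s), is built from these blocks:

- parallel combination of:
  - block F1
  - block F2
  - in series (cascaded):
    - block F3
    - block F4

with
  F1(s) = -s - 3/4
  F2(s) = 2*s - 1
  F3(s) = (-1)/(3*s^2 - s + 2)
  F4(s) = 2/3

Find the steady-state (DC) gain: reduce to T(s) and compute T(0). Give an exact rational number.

(1) multiply F3, F4 (series): (-2)/(9*s^2 - 3*s + 6)
(2) add F1, F2, (F3*F4) (parallel): (36*s^3 - 75*s^2 + 45*s - 50)/(36*s^2 - 12*s + 24)
That last expression is T(s); at s = 0 only the constant terms survive, so T(0) = -50/24 = -25/12.

Answer: -25/12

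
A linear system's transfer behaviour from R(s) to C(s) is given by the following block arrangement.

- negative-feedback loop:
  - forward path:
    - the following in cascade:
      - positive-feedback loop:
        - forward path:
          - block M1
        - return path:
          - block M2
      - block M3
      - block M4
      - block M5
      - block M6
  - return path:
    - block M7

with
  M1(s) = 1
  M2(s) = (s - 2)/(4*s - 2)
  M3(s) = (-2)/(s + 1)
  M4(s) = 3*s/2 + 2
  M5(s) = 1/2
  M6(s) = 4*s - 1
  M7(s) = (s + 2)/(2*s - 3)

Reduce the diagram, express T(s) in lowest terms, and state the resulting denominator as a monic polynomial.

Step 1. close the feedback loop around M1, M2 = (4*s - 2)/(3*s)
Step 2. series reduction of [M1/(1-M1*M2)], M3, M4, M5, M6 = (-24*s^3 - 14*s^2 + 21*s - 4)/(3*s^2 + 3*s)
Step 3. feedback reduction of ([M1/(1-M1*M2)]*M3*M4*M5*M6), M7 = (48*s^4 - 44*s^3 - 84*s^2 + 71*s - 12)/(24*s^4 + 56*s^3 + 10*s^2 - 29*s + 8)
Step 3 gives the fully reduced T(s), with no common factor left to cancel. The denominator's leading coefficient is 24, so divide each of its coefficients by 24 to get the monic form.

Therefore the answer is s^4 + 7*s^3/3 + 5*s^2/12 - 29*s/24 + 1/3.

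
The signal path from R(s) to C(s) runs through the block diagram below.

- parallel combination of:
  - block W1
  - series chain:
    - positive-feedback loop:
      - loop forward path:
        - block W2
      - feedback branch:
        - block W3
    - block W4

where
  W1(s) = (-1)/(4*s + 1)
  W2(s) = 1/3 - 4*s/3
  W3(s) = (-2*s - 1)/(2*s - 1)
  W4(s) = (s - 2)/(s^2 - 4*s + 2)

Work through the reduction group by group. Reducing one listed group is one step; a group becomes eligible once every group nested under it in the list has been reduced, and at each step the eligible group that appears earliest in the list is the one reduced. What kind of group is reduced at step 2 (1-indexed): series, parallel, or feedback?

Step 1: apply the feedback formula to W2, W3
Step 2: multiply [W2/(1-W2*W3)], W4 (series)
Step 3: reduce the parallel group W1, ([W2/(1-W2*W3)]*W4)
The group at step 2 is a series group.

Therefore the answer is series.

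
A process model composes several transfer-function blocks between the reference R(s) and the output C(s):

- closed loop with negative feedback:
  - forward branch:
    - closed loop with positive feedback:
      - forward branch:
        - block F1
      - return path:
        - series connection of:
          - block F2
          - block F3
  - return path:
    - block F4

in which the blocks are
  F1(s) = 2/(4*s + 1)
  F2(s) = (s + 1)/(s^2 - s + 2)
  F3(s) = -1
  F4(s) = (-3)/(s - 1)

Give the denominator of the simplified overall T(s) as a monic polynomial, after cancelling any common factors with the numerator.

Step 1 - reduce the series chain F2, F3 gives (-s - 1)/(s^2 - s + 2)
Step 2 - collapse the loop (F1 forward, (F2*F3) return) gives (2*s^2 - 2*s + 4)/(4*s^3 - 3*s^2 + 9*s + 4)
Step 3 - collapse the loop ([F1/(1-F1*(F2*F3))] forward, F4 return) gives (2*s^3 - 4*s^2 + 6*s - 4)/(4*s^4 - 7*s^3 + 6*s^2 + s - 16)
T(s) is the step-3 result (common factors already cancelled). Leading coefficient of the denominator: 4. Divide through by 4 for the monic polynomial.

Final answer: s^4 - 7*s^3/4 + 3*s^2/2 + s/4 - 4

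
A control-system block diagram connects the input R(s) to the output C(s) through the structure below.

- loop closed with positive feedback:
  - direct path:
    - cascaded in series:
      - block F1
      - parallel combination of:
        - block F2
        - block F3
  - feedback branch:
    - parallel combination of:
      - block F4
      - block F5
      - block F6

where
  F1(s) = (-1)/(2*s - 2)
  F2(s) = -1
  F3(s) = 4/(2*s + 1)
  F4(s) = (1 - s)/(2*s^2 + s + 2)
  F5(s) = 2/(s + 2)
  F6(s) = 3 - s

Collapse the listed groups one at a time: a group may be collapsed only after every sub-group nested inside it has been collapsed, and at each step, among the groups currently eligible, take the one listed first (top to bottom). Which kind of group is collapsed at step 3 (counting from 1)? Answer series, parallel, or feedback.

1. parallel reduction of F2, F3
2. reduce the series chain F1, (F2+F3)
3. add F4, F5, F6 (parallel)
4. close the feedback loop around (F1*(F2+F3)), (F4+F5+F6)
So the answer for step 3 is parallel.

Therefore the answer is parallel.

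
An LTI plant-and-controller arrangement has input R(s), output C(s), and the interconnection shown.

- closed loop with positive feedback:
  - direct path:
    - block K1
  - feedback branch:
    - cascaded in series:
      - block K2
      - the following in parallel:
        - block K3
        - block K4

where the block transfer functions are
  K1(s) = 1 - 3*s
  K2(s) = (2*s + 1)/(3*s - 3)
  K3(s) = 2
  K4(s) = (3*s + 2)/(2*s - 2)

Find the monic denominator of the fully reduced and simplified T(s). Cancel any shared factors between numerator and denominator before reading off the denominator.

(1) combine K3, K4 in parallel = (7*s - 2)/(2*s - 2)
(2) combine K2, (K3+K4) in series = (14*s^2 + 3*s - 2)/(6*s^2 - 12*s + 6)
(3) apply the feedback formula to K1, (K2*(K3+K4)) = (-18*s^3 + 42*s^2 - 30*s + 6)/(42*s^3 + s^2 - 21*s + 8)
Step 3 gives the fully reduced T(s), with no common factor left to cancel. The denominator's leading coefficient is 42, so divide each of its coefficients by 42 to get the monic form.

Answer: s^3 + s^2/42 - s/2 + 4/21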